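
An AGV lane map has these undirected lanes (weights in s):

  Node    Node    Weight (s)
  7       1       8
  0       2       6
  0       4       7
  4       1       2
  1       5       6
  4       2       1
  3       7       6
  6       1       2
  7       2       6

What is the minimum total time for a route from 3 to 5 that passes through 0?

Best 3 to 0: 3 → 7 → 2 → 0 costing 18
Shortest 0→5: 0 → 4 → 1 → 5 = 15
Total via 0: 18 + 15 = 33 s.

33 s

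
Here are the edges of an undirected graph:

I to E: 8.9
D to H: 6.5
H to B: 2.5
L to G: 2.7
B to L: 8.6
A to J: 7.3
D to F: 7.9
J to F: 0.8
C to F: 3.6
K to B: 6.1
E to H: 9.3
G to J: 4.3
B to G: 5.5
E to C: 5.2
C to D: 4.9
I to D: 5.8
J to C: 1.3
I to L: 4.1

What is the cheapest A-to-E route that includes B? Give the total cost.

Best A to B: A → J → G → B costing 17.1
Shortest B→E: B → H → E = 11.8
Total via B: 17.1 + 11.8 = 28.9.

28.9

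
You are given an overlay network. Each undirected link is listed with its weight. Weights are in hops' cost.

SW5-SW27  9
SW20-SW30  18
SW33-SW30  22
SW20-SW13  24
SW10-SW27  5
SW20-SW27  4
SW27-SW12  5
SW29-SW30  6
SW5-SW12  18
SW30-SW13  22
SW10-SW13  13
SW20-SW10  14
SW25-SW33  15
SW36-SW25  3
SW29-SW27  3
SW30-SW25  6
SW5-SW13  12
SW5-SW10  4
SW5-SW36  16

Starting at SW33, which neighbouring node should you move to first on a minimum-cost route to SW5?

SW25

Candidate routes:
SW33 - SW25 - SW30 - SW29 - SW27 - SW5: 15+6+6+3+9 = 39
SW33 - SW25 - SW36 - SW5: 15+3+16 = 34
SW33 - SW25 - SW30 - SW29 - SW27 - SW10 - SW5: 15+6+6+3+5+4 = 39
Cheapest is SW33 - SW25 - SW36 - SW5 at 34 hops' cost.
So from SW33 the first move is to SW25.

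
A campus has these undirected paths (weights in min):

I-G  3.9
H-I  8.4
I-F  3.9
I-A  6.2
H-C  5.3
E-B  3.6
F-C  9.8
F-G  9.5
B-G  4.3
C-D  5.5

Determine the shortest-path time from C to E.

Compare a few routes:
C–F–G–B–E: 9.8+9.5+4.3+3.6 = 27.2
C–H–I–G–B–E: 5.3+8.4+3.9+4.3+3.6 = 25.5
Cheapest is C–H–I–G–B–E at 25.5 min.

25.5 min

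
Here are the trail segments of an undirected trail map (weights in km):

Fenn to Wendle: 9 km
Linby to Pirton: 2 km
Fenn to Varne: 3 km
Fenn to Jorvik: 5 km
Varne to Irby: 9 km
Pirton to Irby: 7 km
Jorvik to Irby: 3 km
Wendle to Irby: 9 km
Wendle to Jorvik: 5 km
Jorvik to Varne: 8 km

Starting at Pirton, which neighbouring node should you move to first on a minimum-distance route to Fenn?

Irby

Compare a few routes:
Pirton → Irby → Varne → Fenn: 7+9+3 = 19
Pirton → Irby → Jorvik → Varne → Fenn: 7+3+8+3 = 21
Pirton → Irby → Jorvik → Fenn: 7+3+5 = 15
Pirton → Irby → Jorvik → Wendle → Fenn: 7+3+5+9 = 24
The minimum is 15 km via Pirton → Irby → Jorvik → Fenn.
So from Pirton the first move is to Irby.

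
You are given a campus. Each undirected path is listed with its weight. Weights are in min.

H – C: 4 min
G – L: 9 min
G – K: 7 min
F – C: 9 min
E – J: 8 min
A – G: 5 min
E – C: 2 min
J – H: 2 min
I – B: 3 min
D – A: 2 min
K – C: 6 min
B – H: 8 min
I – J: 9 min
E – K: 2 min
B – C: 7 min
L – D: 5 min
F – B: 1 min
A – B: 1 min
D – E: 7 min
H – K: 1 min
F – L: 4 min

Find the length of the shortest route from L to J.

Running Dijkstra from L:
L: 0
F: 4  (via L)
B: 5  (via F)
D: 5  (via L)
A: 6  (via B)
I: 8  (via B)
G: 9  (via L)
C: 12  (via B)
E: 12  (via D)
H: 13  (via B)
K: 14  (via E)
J: 15  (via H)
Shortest route: L–F–B–H–J = 15 min.

15 min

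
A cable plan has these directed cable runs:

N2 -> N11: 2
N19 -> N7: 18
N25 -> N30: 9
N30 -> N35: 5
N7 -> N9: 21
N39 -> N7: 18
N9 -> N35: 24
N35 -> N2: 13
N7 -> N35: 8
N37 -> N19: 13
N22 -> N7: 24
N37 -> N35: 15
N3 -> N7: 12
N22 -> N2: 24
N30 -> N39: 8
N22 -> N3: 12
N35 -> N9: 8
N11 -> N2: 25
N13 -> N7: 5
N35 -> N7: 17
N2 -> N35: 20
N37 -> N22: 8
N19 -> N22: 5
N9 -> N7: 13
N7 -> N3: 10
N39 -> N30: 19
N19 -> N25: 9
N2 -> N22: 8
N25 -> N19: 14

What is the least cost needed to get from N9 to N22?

Settle nodes by increasing distance from N9:
N9: 0
N7: 13  (via N9)
N35: 21  (via N7)
N3: 23  (via N7)
N2: 34  (via N35)
N11: 36  (via N2)
N22: 42  (via N2)
Shortest route: N9 → N7 → N35 → N2 → N22 = 42.

42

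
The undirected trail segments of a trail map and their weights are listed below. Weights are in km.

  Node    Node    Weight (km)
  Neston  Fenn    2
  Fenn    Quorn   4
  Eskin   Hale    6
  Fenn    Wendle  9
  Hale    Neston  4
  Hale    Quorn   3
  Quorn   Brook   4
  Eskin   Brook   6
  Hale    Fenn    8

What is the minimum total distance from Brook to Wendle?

17 km

Enumerating some paths:
Brook - Eskin - Hale - Neston - Fenn - Wendle: 6+6+4+2+9 = 27
Brook - Quorn - Fenn - Wendle: 4+4+9 = 17
Brook - Quorn - Hale - Neston - Fenn - Wendle: 4+3+4+2+9 = 22
Brook - Quorn - Hale - Fenn - Wendle: 4+3+8+9 = 24
The minimum is 17 km via Brook - Quorn - Fenn - Wendle.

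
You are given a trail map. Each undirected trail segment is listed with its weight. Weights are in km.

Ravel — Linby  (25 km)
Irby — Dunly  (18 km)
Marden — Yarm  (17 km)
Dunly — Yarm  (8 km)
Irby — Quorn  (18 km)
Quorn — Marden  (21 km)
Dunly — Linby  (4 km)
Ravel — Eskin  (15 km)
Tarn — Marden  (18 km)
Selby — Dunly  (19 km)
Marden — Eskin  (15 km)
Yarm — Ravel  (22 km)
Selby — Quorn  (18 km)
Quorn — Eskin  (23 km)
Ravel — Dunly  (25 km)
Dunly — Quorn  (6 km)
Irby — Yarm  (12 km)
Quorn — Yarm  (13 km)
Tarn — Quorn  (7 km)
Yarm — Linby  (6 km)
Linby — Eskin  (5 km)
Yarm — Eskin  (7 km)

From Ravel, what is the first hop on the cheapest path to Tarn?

Candidate routes:
Ravel–Eskin–Linby–Dunly–Quorn–Tarn: 15+5+4+6+7 = 37
Ravel–Dunly–Quorn–Tarn: 25+6+7 = 38
Cheapest is Ravel–Eskin–Linby–Dunly–Quorn–Tarn at 37 km.
So from Ravel the first move is to Eskin.

Eskin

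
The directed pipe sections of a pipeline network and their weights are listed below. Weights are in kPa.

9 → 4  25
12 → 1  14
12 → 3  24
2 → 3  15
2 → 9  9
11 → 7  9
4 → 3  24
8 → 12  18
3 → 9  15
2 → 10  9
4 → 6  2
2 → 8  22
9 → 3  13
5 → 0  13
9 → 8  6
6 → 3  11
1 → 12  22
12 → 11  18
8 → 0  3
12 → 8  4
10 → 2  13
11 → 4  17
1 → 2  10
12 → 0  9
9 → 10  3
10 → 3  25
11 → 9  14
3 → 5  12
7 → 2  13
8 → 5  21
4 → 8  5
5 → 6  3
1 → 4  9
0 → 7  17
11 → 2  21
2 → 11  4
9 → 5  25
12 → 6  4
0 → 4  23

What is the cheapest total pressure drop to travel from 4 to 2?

Settle nodes by increasing distance from 4:
4: 0
6: 2  (via 4)
8: 5  (via 4)
0: 8  (via 8)
3: 13  (via 6)
12: 23  (via 8)
5: 25  (via 3)
7: 25  (via 0)
9: 28  (via 3)
10: 31  (via 9)
1: 37  (via 12)
2: 38  (via 7)
Shortest route: 4 → 8 → 0 → 7 → 2 = 38 kPa.

38 kPa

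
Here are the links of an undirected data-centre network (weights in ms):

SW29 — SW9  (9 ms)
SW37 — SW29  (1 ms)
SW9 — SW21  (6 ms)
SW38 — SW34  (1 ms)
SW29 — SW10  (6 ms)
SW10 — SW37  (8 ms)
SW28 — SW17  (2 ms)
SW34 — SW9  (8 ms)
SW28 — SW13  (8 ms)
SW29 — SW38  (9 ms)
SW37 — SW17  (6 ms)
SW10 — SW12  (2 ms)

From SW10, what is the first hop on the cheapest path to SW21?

SW29

Enumerating some paths:
SW10–SW37–SW29–SW9–SW21: 8+1+9+6 = 24
SW10–SW29–SW9–SW21: 6+9+6 = 21
Cheapest is SW10–SW29–SW9–SW21 at 21 ms.
So from SW10 the first move is to SW29.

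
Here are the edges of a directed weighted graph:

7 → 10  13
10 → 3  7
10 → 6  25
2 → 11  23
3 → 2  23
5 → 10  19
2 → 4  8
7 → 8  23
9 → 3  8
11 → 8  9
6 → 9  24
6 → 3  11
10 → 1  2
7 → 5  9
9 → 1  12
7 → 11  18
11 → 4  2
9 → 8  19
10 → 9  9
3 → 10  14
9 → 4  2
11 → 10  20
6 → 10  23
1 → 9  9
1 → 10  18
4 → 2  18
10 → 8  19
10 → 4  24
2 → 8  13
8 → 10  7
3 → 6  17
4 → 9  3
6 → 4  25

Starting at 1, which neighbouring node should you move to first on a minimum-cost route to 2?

9

Enumerating some paths:
1 - 10 - 9 - 4 - 2: 18+9+2+18 = 47
1 - 9 - 4 - 2: 9+2+18 = 29
1 - 10 - 3 - 2: 18+7+23 = 48
1 - 9 - 3 - 2: 9+8+23 = 40
Cheapest is 1 - 9 - 4 - 2 at 29.
So from 1 the first move is to 9.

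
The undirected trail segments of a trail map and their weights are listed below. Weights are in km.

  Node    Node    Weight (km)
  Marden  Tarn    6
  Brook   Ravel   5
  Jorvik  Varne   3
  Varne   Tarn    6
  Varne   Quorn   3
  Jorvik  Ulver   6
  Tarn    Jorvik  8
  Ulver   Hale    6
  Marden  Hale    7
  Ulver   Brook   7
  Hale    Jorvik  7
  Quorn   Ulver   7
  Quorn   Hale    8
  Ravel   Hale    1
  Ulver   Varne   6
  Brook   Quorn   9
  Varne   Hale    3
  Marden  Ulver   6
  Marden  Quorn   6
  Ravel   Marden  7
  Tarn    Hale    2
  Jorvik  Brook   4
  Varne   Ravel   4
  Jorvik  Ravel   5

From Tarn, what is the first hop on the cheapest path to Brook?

Compare a few routes:
Tarn - Hale - Ravel - Brook: 2+1+5 = 8
Tarn - Jorvik - Brook: 8+4 = 12
Cheapest is Tarn - Hale - Ravel - Brook at 8 km.
So from Tarn the first move is to Hale.

Hale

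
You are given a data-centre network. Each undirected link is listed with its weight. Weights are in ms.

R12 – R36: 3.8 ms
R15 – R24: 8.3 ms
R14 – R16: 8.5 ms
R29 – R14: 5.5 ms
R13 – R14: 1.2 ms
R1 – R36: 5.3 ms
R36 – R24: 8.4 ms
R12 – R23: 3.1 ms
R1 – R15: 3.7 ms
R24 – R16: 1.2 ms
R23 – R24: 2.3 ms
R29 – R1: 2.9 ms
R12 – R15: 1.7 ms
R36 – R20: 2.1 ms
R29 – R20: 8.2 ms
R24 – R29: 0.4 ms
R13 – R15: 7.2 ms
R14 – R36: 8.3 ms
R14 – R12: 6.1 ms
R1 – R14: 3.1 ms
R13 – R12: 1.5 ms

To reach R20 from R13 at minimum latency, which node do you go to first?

R12

Candidate routes:
R13 - R12 - R36 - R20: 1.5+3.8+2.1 = 7.4
R13 - R14 - R1 - R36 - R20: 1.2+3.1+5.3+2.1 = 11.7
R13 - R14 - R36 - R20: 1.2+8.3+2.1 = 11.6
R13 - R14 - R12 - R36 - R20: 1.2+6.1+3.8+2.1 = 13.2
Cheapest is R13 - R12 - R36 - R20 at 7.4 ms.
So from R13 the first move is to R12.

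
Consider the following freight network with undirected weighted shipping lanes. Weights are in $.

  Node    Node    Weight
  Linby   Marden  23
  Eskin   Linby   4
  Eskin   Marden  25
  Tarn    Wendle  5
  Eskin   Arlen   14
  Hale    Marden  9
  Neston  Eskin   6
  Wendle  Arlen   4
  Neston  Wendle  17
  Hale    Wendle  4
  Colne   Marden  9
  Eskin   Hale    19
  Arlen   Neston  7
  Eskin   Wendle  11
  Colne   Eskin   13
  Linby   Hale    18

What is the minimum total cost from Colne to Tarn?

$27

Settle nodes by increasing distance from Colne:
Colne: 0
Marden: 9  (via Colne)
Eskin: 13  (via Colne)
Linby: 17  (via Eskin)
Hale: 18  (via Marden)
Neston: 19  (via Eskin)
Wendle: 22  (via Hale)
Arlen: 26  (via Neston)
Tarn: 27  (via Wendle)
Shortest route: Colne–Marden–Hale–Wendle–Tarn = $27.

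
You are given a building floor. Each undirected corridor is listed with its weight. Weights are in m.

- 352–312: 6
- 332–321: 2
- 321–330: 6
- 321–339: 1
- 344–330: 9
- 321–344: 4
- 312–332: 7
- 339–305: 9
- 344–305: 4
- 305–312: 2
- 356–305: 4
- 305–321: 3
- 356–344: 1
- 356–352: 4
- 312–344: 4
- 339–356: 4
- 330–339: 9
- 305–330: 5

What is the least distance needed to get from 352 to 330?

13 m

Compare a few routes:
352 - 356 - 305 - 330: 4+4+5 = 13
352 - 356 - 344 - 330: 4+1+9 = 14
Cheapest is 352 - 356 - 305 - 330 at 13 m.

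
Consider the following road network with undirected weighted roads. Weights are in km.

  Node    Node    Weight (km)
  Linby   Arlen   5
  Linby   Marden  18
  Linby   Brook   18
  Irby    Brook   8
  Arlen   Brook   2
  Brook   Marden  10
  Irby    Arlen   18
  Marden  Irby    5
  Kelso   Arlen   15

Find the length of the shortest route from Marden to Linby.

Compare a few routes:
Marden - Linby: 18 = 18
Marden - Brook - Arlen - Linby: 10+2+5 = 17
The minimum is 17 km via Marden - Brook - Arlen - Linby.

17 km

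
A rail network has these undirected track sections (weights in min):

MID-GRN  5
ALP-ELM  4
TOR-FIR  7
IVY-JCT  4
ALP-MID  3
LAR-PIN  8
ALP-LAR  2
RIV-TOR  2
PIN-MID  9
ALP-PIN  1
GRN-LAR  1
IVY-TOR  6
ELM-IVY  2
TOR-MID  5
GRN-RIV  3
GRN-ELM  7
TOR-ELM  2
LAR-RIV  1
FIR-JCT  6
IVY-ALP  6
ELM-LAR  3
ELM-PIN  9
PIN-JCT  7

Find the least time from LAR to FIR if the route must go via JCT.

15 min

Shortest LAR→JCT: LAR–ELM–IVY–JCT = 9
Best JCT to FIR: JCT–FIR costing 6
Total via JCT: 9 + 6 = 15 min.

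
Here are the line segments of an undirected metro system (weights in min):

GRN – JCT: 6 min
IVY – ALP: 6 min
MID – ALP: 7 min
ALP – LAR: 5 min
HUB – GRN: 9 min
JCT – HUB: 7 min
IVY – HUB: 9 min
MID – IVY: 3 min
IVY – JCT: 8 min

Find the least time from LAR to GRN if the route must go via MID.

Best LAR to MID: LAR → ALP → MID costing 12
Shortest MID→GRN: MID → IVY → JCT → GRN = 17
Total via MID: 12 + 17 = 29 min.

29 min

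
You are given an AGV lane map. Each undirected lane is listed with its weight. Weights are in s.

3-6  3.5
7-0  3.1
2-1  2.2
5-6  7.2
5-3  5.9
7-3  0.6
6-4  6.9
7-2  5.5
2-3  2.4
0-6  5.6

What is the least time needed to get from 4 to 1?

15 s

Enumerating some paths:
4 - 6 - 0 - 7 - 2 - 1: 6.9+5.6+3.1+5.5+2.2 = 23.3
4 - 6 - 3 - 2 - 1: 6.9+3.5+2.4+2.2 = 15
4 - 6 - 3 - 7 - 2 - 1: 6.9+3.5+0.6+5.5+2.2 = 18.7
4 - 6 - 0 - 7 - 3 - 2 - 1: 6.9+5.6+3.1+0.6+2.4+2.2 = 20.8
The minimum is 15 s via 4 - 6 - 3 - 2 - 1.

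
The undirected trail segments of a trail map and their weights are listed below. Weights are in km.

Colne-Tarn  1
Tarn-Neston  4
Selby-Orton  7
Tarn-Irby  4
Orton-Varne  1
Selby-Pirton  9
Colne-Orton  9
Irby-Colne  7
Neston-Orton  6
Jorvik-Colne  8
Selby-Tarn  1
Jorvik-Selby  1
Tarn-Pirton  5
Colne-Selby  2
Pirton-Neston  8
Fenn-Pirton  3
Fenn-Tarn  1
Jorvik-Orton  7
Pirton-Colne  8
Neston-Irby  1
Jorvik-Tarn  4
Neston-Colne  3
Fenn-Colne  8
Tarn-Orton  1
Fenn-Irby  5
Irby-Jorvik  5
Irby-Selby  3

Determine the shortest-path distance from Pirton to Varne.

Shortest distances from Pirton:
Pirton: 0
Fenn: 3  (via Pirton)
Tarn: 4  (via Fenn)
Selby: 5  (via Tarn)
Orton: 5  (via Tarn)
Colne: 5  (via Tarn)
Varne: 6  (via Orton)
Shortest route: Pirton–Fenn–Tarn–Orton–Varne = 6 km.

6 km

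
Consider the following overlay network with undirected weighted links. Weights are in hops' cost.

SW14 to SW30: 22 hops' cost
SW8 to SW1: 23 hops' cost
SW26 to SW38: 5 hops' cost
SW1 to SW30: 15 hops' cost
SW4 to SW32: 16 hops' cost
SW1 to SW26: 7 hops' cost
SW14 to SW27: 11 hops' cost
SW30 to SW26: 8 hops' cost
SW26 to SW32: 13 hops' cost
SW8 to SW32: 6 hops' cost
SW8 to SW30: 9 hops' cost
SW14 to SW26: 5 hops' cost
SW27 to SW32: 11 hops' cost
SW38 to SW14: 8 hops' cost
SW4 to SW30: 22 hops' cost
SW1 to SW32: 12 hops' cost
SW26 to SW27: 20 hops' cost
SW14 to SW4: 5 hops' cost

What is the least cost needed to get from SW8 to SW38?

Shortest distances from SW8:
SW8: 0
SW32: 6  (via SW8)
SW30: 9  (via SW8)
SW27: 17  (via SW32)
SW26: 17  (via SW30)
SW1: 18  (via SW32)
SW14: 22  (via SW26)
SW4: 22  (via SW32)
SW38: 22  (via SW26)
Shortest route: SW8 → SW30 → SW26 → SW38 = 22 hops' cost.

22 hops' cost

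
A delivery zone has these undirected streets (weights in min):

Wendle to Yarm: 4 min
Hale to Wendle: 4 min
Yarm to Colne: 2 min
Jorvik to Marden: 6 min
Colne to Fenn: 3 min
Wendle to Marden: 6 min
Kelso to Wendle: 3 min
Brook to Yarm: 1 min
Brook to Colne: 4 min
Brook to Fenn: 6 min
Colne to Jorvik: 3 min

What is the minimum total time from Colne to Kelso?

9 min

Running Dijkstra from Colne:
Colne: 0
Yarm: 2  (via Colne)
Jorvik: 3  (via Colne)
Fenn: 3  (via Colne)
Brook: 3  (via Yarm)
Wendle: 6  (via Yarm)
Kelso: 9  (via Wendle)
Shortest route: Colne → Yarm → Wendle → Kelso = 9 min.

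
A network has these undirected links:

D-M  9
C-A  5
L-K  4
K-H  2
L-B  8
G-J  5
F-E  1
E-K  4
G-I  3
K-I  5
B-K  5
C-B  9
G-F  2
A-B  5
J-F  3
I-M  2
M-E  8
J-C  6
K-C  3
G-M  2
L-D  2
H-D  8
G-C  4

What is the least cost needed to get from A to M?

Running Dijkstra from A:
A: 0
B: 5  (via A)
C: 5  (via A)
K: 8  (via C)
G: 9  (via C)
H: 10  (via K)
F: 11  (via G)
J: 11  (via C)
M: 11  (via G)
Shortest route: A–C–G–M = 11.

11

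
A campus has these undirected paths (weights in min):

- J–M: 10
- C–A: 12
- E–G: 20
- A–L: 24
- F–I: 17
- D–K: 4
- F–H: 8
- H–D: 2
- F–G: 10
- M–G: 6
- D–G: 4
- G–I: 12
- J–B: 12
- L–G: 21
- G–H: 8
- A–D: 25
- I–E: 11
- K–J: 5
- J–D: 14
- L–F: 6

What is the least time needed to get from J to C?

Compare a few routes:
J - M - G - D - A - C: 10+6+4+25+12 = 57
J - K - D - H - F - L - A - C: 5+4+2+8+6+24+12 = 61
J - K - D - A - C: 5+4+25+12 = 46
J - D - A - C: 14+25+12 = 51
The minimum is 46 min via J - K - D - A - C.

46 min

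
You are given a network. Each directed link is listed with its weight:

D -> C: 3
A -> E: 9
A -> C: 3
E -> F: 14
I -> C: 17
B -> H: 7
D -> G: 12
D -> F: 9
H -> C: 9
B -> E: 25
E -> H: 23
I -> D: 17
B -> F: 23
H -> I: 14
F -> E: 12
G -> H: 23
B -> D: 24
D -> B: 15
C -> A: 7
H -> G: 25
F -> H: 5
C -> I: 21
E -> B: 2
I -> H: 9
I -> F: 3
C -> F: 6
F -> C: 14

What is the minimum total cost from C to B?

18

Settle nodes by increasing distance from C:
C: 0
F: 6  (via C)
A: 7  (via C)
H: 11  (via F)
E: 16  (via A)
B: 18  (via E)
Shortest route: C → A → E → B = 18.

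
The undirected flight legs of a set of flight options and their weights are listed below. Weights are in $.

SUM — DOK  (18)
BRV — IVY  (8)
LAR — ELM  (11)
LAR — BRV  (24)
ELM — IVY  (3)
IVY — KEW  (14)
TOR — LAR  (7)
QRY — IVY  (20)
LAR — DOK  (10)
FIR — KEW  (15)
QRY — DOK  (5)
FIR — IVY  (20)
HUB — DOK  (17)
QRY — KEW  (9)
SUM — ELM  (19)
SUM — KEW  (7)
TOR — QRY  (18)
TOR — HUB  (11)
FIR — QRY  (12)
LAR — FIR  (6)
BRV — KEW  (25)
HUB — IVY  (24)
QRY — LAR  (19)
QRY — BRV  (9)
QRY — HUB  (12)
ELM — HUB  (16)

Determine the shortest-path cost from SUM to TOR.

$34

Shortest distances from SUM:
SUM: 0
KEW: 7  (via SUM)
QRY: 16  (via KEW)
DOK: 18  (via SUM)
ELM: 19  (via SUM)
IVY: 21  (via KEW)
FIR: 22  (via KEW)
BRV: 25  (via QRY)
HUB: 28  (via QRY)
LAR: 28  (via DOK)
TOR: 34  (via QRY)
Shortest route: SUM → KEW → QRY → TOR = $34.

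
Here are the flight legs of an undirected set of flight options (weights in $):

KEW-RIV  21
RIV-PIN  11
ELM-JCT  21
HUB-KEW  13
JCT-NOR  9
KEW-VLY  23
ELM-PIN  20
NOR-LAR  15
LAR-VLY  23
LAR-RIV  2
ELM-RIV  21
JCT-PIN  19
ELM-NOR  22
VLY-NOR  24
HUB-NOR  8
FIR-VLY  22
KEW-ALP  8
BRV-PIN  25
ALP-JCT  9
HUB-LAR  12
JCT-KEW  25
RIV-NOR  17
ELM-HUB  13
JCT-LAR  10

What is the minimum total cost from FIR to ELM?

Running Dijkstra from FIR:
FIR: 0
VLY: 22  (via FIR)
LAR: 45  (via VLY)
KEW: 45  (via VLY)
NOR: 46  (via VLY)
RIV: 47  (via LAR)
ALP: 53  (via KEW)
HUB: 54  (via NOR)
JCT: 55  (via LAR)
PIN: 58  (via RIV)
ELM: 67  (via HUB)
Shortest route: FIR–VLY–NOR–HUB–ELM = $67.

$67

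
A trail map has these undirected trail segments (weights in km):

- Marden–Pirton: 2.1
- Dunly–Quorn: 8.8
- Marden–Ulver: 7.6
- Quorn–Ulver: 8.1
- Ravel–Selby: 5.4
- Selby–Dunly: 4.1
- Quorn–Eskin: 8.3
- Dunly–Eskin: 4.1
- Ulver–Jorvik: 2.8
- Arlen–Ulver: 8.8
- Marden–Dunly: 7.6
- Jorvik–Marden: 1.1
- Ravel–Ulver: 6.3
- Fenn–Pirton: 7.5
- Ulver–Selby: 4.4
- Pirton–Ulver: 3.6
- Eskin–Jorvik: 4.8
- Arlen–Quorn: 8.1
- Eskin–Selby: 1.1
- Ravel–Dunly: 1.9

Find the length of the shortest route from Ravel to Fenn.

Candidate routes:
Ravel–Ulver–Pirton–Fenn: 6.3+3.6+7.5 = 17.4
Ravel–Selby–Ulver–Pirton–Fenn: 5.4+4.4+3.6+7.5 = 20.9
Ravel–Dunly–Marden–Pirton–Fenn: 1.9+7.6+2.1+7.5 = 19.1
Ravel–Ulver–Jorvik–Marden–Pirton–Fenn: 6.3+2.8+1.1+2.1+7.5 = 19.8
Cheapest is Ravel–Ulver–Pirton–Fenn at 17.4 km.

17.4 km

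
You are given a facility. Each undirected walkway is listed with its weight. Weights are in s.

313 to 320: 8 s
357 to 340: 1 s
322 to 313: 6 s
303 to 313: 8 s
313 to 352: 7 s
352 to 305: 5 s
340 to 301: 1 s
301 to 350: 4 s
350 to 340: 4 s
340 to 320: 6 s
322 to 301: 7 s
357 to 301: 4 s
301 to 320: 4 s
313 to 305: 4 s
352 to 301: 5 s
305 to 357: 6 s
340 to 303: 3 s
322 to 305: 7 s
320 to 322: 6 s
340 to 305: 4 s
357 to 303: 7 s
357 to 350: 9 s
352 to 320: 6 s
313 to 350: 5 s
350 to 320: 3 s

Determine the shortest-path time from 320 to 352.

Shortest distances from 320:
320: 0
350: 3  (via 320)
301: 4  (via 320)
340: 5  (via 301)
322: 6  (via 320)
352: 6  (via 320)
Shortest route: 320–352 = 6 s.

6 s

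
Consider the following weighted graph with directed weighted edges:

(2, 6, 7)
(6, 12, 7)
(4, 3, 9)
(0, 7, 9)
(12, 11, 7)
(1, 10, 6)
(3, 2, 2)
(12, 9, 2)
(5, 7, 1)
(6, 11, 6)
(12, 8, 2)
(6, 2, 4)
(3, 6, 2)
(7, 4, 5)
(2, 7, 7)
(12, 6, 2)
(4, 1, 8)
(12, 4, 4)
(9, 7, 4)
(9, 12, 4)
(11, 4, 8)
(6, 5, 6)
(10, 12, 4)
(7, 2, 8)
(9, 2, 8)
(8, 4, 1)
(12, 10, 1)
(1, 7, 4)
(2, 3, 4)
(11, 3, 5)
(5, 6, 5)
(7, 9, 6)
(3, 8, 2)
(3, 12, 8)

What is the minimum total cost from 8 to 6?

12

Candidate routes:
8 - 4 - 3 - 2 - 6: 1+9+2+7 = 19
8 - 4 - 3 - 6: 1+9+2 = 12
8 - 4 - 3 - 12 - 6: 1+9+8+2 = 20
Cheapest is 8 - 4 - 3 - 6 at 12.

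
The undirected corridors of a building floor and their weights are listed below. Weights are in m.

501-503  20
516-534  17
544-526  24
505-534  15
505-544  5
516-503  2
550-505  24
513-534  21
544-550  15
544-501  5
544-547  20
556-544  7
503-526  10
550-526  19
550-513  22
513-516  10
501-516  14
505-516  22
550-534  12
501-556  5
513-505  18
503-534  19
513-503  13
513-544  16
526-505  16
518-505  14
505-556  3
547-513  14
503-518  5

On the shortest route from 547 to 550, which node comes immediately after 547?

544

Candidate routes:
547 → 513 → 550: 14+22 = 36
547 → 544 → 550: 20+15 = 35
The minimum is 35 m via 547 → 544 → 550.
So from 547 the first move is to 544.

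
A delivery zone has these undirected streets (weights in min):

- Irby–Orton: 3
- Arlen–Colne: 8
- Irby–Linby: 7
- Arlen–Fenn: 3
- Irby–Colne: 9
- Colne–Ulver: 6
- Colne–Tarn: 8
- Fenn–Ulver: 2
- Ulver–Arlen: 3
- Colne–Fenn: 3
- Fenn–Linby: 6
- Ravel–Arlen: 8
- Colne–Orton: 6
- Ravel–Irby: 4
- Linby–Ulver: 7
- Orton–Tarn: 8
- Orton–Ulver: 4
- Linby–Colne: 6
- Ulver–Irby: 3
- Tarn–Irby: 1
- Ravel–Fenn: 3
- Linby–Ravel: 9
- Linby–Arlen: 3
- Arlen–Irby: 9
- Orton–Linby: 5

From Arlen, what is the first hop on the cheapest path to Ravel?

Enumerating some paths:
Arlen - Ravel: 8 = 8
Arlen - Fenn - Ravel: 3+3 = 6
Arlen - Ulver - Irby - Ravel: 3+3+4 = 10
Arlen - Ulver - Fenn - Ravel: 3+2+3 = 8
Cheapest is Arlen - Fenn - Ravel at 6 min.
So from Arlen the first move is to Fenn.

Fenn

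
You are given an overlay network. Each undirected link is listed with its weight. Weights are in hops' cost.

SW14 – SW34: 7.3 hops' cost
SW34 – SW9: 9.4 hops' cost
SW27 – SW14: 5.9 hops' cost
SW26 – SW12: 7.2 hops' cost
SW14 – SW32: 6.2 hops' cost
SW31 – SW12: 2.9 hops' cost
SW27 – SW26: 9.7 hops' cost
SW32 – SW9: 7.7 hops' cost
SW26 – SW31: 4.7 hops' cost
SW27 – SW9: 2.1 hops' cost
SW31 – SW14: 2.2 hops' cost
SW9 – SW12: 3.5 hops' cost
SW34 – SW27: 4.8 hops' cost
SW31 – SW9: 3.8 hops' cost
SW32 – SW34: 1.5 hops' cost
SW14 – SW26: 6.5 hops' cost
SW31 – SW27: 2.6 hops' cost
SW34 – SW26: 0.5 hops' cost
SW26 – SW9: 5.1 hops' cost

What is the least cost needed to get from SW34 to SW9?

5.6 hops' cost

Enumerating some paths:
SW34 → SW26 → SW9: 0.5+5.1 = 5.6
SW34 → SW27 → SW9: 4.8+2.1 = 6.9
The minimum is 5.6 hops' cost via SW34 → SW26 → SW9.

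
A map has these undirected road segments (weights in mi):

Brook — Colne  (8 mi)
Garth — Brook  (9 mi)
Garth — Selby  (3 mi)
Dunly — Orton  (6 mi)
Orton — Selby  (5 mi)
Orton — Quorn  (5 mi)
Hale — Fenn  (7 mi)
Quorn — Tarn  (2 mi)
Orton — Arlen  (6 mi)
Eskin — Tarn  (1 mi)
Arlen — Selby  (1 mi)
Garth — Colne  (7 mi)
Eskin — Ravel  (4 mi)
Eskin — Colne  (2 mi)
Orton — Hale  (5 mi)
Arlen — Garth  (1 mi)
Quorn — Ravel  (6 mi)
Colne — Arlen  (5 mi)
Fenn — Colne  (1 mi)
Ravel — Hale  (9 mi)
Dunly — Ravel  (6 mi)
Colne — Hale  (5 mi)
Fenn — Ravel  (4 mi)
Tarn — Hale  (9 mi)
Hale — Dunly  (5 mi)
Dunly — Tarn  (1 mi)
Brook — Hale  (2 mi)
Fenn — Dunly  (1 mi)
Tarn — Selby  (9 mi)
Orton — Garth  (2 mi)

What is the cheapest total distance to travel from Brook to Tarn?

8 mi

Running Dijkstra from Brook:
Brook: 0
Hale: 2  (via Brook)
Colne: 7  (via Hale)
Orton: 7  (via Hale)
Dunly: 7  (via Hale)
Tarn: 8  (via Dunly)
Shortest route: Brook → Hale → Dunly → Tarn = 8 mi.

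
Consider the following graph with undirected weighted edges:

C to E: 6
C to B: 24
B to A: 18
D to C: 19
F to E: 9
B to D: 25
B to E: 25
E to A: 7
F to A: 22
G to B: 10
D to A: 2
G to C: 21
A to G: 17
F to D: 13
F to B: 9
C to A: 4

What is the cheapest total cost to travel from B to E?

Running Dijkstra from B:
B: 0
F: 9  (via B)
G: 10  (via B)
A: 18  (via B)
E: 18  (via F)
Shortest route: B → F → E = 18.

18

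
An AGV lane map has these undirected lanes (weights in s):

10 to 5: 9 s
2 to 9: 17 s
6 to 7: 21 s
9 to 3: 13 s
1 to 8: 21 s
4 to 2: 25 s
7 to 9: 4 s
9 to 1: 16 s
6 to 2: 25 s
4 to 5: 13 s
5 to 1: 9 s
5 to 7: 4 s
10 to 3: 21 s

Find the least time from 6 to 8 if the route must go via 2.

79 s

Best 6 to 2: 6 → 2 costing 25
Best 2 to 8: 2 → 9 → 1 → 8 costing 54
Total via 2: 25 + 54 = 79 s.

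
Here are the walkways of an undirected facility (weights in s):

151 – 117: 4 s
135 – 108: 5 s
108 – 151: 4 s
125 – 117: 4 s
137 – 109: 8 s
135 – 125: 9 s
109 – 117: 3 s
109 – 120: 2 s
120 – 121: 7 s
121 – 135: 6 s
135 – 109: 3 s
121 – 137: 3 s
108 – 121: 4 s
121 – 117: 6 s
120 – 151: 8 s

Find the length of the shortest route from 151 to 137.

Compare a few routes:
151–108–121–137: 4+4+3 = 11
151–117–121–137: 4+6+3 = 13
Cheapest is 151–108–121–137 at 11 s.

11 s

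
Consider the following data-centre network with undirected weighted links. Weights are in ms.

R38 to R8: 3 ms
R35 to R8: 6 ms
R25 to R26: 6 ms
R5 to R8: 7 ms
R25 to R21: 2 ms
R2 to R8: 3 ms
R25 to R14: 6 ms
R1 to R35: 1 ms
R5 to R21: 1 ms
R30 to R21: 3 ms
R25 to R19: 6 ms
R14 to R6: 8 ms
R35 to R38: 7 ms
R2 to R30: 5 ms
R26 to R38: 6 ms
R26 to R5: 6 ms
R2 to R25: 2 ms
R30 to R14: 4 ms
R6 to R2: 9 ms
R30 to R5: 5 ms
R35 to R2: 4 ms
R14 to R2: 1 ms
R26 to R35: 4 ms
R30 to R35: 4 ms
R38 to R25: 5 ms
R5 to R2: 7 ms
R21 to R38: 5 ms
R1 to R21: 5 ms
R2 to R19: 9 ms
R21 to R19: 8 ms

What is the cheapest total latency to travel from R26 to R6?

Running Dijkstra from R26:
R26: 0
R35: 4  (via R26)
R1: 5  (via R35)
R5: 6  (via R26)
R38: 6  (via R26)
R25: 6  (via R26)
R21: 7  (via R5)
R2: 8  (via R35)
R30: 8  (via R35)
R14: 9  (via R2)
R8: 9  (via R38)
R19: 12  (via R25)
R6: 17  (via R2)
Shortest route: R26–R35–R2–R6 = 17 ms.

17 ms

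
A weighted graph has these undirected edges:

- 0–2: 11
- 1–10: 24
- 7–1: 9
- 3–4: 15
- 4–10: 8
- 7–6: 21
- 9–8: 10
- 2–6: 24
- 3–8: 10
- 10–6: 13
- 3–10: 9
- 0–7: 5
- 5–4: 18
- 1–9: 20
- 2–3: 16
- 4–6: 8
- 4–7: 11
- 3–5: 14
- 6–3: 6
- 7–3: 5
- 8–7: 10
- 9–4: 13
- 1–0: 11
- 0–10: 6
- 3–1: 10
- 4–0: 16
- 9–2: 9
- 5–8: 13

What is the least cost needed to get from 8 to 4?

Candidate routes:
8 - 7 - 4: 10+11 = 21
8 - 9 - 4: 10+13 = 23
The minimum is 21 via 8 - 7 - 4.

21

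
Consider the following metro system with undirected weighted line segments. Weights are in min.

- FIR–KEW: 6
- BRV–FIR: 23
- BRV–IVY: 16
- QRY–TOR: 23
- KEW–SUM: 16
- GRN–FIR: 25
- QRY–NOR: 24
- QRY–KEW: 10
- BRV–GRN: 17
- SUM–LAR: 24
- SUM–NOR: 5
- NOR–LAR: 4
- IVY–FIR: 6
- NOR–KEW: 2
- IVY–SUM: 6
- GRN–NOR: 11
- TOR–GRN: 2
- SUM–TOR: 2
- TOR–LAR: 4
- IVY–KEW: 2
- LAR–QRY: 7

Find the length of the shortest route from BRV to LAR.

Running Dijkstra from BRV:
BRV: 0
IVY: 16  (via BRV)
GRN: 17  (via BRV)
KEW: 18  (via IVY)
TOR: 19  (via GRN)
NOR: 20  (via KEW)
SUM: 21  (via TOR)
FIR: 22  (via IVY)
LAR: 23  (via TOR)
Shortest route: BRV–GRN–TOR–LAR = 23 min.

23 min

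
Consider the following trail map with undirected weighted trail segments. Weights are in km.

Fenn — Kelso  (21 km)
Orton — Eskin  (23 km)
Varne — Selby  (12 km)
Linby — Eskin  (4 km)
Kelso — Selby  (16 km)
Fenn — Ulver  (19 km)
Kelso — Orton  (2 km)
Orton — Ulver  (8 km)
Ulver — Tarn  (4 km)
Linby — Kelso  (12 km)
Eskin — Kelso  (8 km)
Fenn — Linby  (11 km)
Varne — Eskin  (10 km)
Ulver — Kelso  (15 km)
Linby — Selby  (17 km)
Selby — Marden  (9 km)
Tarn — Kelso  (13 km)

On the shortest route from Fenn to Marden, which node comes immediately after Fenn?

Compare a few routes:
Fenn–Linby–Selby–Marden: 11+17+9 = 37
Fenn–Linby–Kelso–Selby–Marden: 11+12+16+9 = 48
Fenn–Kelso–Selby–Marden: 21+16+9 = 46
Fenn–Linby–Eskin–Varne–Selby–Marden: 11+4+10+12+9 = 46
Cheapest is Fenn–Linby–Selby–Marden at 37 km.
So from Fenn the first move is to Linby.

Linby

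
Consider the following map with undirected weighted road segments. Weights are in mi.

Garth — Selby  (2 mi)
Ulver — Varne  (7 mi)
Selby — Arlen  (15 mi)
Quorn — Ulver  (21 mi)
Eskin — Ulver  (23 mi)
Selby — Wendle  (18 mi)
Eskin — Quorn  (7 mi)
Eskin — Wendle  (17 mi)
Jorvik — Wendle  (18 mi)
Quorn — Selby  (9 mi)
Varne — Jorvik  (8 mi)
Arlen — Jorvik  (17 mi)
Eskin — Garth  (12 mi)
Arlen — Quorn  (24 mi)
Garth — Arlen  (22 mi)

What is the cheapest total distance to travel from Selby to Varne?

Compare a few routes:
Selby - Quorn - Ulver - Varne: 9+21+7 = 37
Selby - Wendle - Jorvik - Varne: 18+18+8 = 44
Selby - Arlen - Jorvik - Varne: 15+17+8 = 40
Cheapest is Selby - Quorn - Ulver - Varne at 37 mi.

37 mi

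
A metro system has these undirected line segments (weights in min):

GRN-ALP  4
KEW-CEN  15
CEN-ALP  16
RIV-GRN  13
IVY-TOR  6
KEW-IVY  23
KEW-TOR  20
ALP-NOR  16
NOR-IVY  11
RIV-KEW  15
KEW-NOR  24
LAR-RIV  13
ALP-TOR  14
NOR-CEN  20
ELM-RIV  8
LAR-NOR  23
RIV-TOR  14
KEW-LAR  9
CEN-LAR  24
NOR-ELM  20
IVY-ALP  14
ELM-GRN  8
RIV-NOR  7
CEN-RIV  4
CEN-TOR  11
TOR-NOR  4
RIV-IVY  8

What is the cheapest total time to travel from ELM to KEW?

Settle nodes by increasing distance from ELM:
ELM: 0
RIV: 8  (via ELM)
GRN: 8  (via ELM)
CEN: 12  (via RIV)
ALP: 12  (via GRN)
NOR: 15  (via RIV)
IVY: 16  (via RIV)
TOR: 19  (via NOR)
LAR: 21  (via RIV)
KEW: 23  (via RIV)
Shortest route: ELM–RIV–KEW = 23 min.

23 min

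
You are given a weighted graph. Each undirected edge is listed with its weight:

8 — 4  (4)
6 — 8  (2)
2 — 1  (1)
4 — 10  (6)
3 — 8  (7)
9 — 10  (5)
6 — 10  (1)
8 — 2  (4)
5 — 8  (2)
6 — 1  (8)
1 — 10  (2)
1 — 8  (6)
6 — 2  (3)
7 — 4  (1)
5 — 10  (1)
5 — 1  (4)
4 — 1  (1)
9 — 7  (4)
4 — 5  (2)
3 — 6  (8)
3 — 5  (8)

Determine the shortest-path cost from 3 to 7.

11

Shortest distances from 3:
3: 0
8: 7  (via 3)
5: 8  (via 3)
6: 8  (via 3)
10: 9  (via 5)
4: 10  (via 5)
1: 11  (via 10)
2: 11  (via 8)
7: 11  (via 4)
Shortest route: 3 → 5 → 4 → 7 = 11.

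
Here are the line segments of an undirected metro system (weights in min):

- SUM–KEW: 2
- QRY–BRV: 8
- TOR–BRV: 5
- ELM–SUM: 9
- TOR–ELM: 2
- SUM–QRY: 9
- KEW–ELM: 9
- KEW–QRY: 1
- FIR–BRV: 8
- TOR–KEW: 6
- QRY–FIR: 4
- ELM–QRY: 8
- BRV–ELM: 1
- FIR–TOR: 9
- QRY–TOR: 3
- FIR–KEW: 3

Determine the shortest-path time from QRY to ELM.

Enumerating some paths:
QRY - TOR - ELM: 3+2 = 5
QRY - ELM: 8 = 8
Cheapest is QRY - TOR - ELM at 5 min.

5 min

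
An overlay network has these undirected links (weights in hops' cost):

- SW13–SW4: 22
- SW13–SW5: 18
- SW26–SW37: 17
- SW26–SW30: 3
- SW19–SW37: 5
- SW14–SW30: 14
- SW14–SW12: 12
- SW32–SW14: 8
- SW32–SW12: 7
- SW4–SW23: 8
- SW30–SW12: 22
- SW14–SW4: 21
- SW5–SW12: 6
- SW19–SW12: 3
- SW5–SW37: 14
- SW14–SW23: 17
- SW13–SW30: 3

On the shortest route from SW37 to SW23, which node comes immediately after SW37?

Candidate routes:
SW37 - SW19 - SW12 - SW14 - SW23: 5+3+12+17 = 37
SW37 - SW5 - SW12 - SW14 - SW23: 14+6+12+17 = 49
SW37 - SW19 - SW12 - SW32 - SW14 - SW23: 5+3+7+8+17 = 40
The minimum is 37 hops' cost via SW37 - SW19 - SW12 - SW14 - SW23.
So from SW37 the first move is to SW19.

SW19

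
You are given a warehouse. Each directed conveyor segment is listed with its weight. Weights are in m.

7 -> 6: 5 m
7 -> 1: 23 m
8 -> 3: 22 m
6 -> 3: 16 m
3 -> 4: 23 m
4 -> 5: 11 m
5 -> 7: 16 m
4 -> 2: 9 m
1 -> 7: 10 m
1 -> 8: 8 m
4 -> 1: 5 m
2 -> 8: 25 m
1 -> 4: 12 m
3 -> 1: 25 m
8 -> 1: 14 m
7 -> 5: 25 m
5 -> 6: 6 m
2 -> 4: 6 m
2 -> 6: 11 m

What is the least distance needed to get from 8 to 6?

29 m

Settle nodes by increasing distance from 8:
8: 0
1: 14  (via 8)
3: 22  (via 8)
7: 24  (via 1)
4: 26  (via 1)
6: 29  (via 7)
Shortest route: 8 → 1 → 7 → 6 = 29 m.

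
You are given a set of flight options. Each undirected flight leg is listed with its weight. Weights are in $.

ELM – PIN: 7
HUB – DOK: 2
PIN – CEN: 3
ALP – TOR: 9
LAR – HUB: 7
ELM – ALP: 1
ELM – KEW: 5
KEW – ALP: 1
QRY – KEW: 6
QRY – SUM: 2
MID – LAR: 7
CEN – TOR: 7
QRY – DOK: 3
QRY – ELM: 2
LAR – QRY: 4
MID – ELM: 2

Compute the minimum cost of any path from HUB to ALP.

Enumerating some paths:
HUB - LAR - QRY - ELM - ALP: 7+4+2+1 = 14
HUB - DOK - QRY - ELM - ALP: 2+3+2+1 = 8
HUB - DOK - QRY - ELM - KEW - ALP: 2+3+2+5+1 = 13
HUB - DOK - QRY - KEW - ALP: 2+3+6+1 = 12
Cheapest is HUB - DOK - QRY - ELM - ALP at $8.

$8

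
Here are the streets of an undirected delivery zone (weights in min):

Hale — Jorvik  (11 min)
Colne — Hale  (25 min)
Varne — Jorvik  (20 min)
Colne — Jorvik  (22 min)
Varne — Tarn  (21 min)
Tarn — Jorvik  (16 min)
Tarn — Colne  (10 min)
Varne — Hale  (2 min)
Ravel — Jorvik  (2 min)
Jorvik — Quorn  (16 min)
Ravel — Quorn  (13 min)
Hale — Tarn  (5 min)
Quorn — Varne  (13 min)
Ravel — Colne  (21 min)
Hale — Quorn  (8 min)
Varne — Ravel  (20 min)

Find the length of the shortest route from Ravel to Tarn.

18 min

Compare a few routes:
Ravel → Jorvik → Tarn: 2+16 = 18
Ravel → Quorn → Hale → Tarn: 13+8+5 = 26
Cheapest is Ravel → Jorvik → Tarn at 18 min.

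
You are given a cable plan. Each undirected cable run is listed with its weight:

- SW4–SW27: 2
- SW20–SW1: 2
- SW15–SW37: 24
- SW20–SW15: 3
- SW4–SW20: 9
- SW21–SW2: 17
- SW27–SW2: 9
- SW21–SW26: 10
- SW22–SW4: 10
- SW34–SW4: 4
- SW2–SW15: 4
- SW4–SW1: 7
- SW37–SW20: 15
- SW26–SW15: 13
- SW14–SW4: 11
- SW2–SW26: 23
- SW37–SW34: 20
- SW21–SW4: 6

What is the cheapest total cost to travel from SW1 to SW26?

18

Running Dijkstra from SW1:
SW1: 0
SW20: 2  (via SW1)
SW15: 5  (via SW20)
SW4: 7  (via SW1)
SW27: 9  (via SW4)
SW2: 9  (via SW15)
SW34: 11  (via SW4)
SW21: 13  (via SW4)
SW37: 17  (via SW20)
SW22: 17  (via SW4)
SW26: 18  (via SW15)
Shortest route: SW1–SW20–SW15–SW26 = 18.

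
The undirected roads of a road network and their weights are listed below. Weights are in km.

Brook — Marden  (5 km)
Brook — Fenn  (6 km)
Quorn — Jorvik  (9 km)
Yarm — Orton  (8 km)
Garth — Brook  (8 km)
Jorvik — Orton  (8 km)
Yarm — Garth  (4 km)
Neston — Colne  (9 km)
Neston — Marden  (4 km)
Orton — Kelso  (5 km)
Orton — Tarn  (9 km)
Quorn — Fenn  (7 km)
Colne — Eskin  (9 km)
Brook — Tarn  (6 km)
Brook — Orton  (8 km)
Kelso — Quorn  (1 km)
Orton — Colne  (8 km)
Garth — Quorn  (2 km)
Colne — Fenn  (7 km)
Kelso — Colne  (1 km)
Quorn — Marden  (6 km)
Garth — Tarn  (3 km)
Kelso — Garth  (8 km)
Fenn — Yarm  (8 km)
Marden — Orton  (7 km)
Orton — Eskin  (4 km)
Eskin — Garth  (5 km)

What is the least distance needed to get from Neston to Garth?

Enumerating some paths:
Neston → Marden → Quorn → Garth: 4+6+2 = 12
Neston → Colne → Kelso → Quorn → Garth: 9+1+1+2 = 13
Cheapest is Neston → Marden → Quorn → Garth at 12 km.

12 km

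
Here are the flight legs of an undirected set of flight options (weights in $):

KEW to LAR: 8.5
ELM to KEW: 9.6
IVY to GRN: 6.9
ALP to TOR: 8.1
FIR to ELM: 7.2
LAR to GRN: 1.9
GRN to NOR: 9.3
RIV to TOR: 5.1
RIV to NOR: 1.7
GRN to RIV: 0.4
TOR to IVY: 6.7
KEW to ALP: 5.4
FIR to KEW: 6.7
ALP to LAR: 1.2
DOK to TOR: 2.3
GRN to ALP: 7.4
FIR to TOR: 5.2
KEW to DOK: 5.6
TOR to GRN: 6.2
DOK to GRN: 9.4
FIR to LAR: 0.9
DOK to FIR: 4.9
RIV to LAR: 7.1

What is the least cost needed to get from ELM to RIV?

$10.4

Running Dijkstra from ELM:
ELM: 0
FIR: 7.2  (via ELM)
LAR: 8.1  (via FIR)
ALP: 9.3  (via LAR)
KEW: 9.6  (via ELM)
GRN: 10  (via LAR)
RIV: 10.4  (via GRN)
Shortest route: ELM → FIR → LAR → GRN → RIV = $10.4.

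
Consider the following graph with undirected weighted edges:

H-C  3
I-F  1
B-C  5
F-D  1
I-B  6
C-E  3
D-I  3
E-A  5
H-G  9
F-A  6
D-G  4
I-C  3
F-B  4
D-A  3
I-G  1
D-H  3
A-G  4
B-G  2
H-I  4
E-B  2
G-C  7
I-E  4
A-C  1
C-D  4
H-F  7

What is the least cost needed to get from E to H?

Running Dijkstra from E:
E: 0
B: 2  (via E)
C: 3  (via E)
A: 4  (via C)
G: 4  (via B)
I: 4  (via E)
F: 5  (via I)
D: 6  (via F)
H: 6  (via C)
Shortest route: E–C–H = 6.

6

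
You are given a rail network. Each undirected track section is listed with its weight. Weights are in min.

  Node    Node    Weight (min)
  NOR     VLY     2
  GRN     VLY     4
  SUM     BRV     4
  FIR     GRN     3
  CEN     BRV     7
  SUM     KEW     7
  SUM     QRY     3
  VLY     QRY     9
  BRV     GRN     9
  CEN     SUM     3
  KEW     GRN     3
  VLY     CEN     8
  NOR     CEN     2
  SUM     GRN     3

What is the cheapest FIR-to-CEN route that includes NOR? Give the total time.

11 min

Best FIR to NOR: FIR–GRN–VLY–NOR costing 9
Shortest NOR→CEN: NOR–CEN = 2
Total via NOR: 9 + 2 = 11 min.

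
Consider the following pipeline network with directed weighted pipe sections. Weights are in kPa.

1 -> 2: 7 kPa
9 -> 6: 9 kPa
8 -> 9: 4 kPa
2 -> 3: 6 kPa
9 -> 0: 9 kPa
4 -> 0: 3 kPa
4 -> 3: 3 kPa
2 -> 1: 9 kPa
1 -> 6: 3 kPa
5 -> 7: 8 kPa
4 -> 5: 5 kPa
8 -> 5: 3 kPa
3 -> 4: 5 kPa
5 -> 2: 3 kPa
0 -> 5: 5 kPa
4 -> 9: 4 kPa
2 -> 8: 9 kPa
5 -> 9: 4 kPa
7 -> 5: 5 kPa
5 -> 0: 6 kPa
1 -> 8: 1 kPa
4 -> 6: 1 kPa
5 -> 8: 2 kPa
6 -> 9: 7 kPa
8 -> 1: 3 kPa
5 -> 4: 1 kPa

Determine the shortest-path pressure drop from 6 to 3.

25 kPa

Enumerating some paths:
6 - 9 - 0 - 5 - 2 - 3: 7+9+5+3+6 = 30
6 - 9 - 0 - 5 - 4 - 3: 7+9+5+1+3 = 25
The minimum is 25 kPa via 6 - 9 - 0 - 5 - 4 - 3.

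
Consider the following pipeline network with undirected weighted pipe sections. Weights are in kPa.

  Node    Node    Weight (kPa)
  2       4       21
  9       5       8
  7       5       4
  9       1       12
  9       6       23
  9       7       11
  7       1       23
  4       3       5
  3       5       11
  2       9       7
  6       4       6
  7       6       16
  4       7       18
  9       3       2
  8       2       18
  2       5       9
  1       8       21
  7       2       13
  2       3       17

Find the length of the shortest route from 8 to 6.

38 kPa

Candidate routes:
8–1–9–3–4–6: 21+12+2+5+6 = 46
8–2–4–6: 18+21+6 = 45
8–2–9–3–4–6: 18+7+2+5+6 = 38
8–2–3–4–6: 18+17+5+6 = 46
The minimum is 38 kPa via 8–2–9–3–4–6.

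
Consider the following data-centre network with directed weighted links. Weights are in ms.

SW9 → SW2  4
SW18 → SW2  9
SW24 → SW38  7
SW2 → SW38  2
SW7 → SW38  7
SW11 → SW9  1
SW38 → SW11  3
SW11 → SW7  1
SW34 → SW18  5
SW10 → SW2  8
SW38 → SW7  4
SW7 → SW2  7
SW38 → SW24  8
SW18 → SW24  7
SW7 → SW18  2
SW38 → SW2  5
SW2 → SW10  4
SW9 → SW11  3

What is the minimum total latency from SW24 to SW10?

16 ms

Candidate routes:
SW24 → SW38 → SW2 → SW10: 7+5+4 = 16
SW24 → SW38 → SW11 → SW7 → SW2 → SW10: 7+3+1+7+4 = 22
SW24 → SW38 → SW11 → SW9 → SW2 → SW10: 7+3+1+4+4 = 19
SW24 → SW38 → SW7 → SW2 → SW10: 7+4+7+4 = 22
Cheapest is SW24 → SW38 → SW2 → SW10 at 16 ms.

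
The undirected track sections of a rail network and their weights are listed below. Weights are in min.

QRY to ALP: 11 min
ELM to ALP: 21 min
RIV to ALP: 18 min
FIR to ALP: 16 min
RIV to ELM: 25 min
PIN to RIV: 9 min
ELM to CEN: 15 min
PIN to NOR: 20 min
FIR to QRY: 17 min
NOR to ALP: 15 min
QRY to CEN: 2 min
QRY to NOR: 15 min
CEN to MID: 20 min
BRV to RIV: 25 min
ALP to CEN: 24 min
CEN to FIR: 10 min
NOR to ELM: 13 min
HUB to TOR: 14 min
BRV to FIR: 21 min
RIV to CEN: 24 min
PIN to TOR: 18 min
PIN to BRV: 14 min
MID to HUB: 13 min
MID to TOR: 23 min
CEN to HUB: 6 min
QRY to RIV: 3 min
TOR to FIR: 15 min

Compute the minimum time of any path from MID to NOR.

36 min

Running Dijkstra from MID:
MID: 0
HUB: 13  (via MID)
CEN: 19  (via HUB)
QRY: 21  (via CEN)
TOR: 23  (via MID)
RIV: 24  (via QRY)
FIR: 29  (via CEN)
ALP: 32  (via QRY)
PIN: 33  (via RIV)
ELM: 34  (via CEN)
NOR: 36  (via QRY)
Shortest route: MID–HUB–CEN–QRY–NOR = 36 min.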